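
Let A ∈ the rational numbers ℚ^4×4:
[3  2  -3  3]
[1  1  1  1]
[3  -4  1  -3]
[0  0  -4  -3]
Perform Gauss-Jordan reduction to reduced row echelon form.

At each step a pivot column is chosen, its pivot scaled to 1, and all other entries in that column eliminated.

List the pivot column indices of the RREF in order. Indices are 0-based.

pivot(0,0)=3: scale R0 → (1, 2/3, -1, 1)
  clear (1,0): R1 −= (1)R0 → (0, 1/3, 2, 0)
  clear (2,0): R2 −= (3)R0 → (0, -6, 4, -6)
pivot(1,1)=1/3: scale R1 → (0, 1, 6, 0)
  clear (0,1): R0 −= (2/3)R1 → (1, 0, -5, 1)
  clear (2,1): R2 −= (-6)R1 → (0, 0, 40, -6)
pivot(2,2)=40: scale R2 → (0, 0, 1, -3/20)
  clear (0,2): R0 −= (-5)R2 → (1, 0, 0, 1/4)
  clear (1,2): R1 −= (6)R2 → (0, 1, 0, 9/10)
  clear (3,2): R3 −= (-4)R2 → (0, 0, 0, -18/5)
pivot(3,3)=-18/5: scale R3 → (0, 0, 0, 1)
  clear (0,3): R0 −= (1/4)R3 → (1, 0, 0, 0)
  clear (1,3): R1 −= (9/10)R3 → (0, 1, 0, 0)
  clear (2,3): R2 −= (-3/20)R3 → (0, 0, 1, 0)

pivot columns: 0, 1, 2, 3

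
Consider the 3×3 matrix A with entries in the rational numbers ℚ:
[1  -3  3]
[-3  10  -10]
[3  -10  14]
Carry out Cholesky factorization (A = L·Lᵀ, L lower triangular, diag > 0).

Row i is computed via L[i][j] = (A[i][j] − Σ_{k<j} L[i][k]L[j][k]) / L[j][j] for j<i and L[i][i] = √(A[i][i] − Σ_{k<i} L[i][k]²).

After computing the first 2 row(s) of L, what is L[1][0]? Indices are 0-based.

Step 1: L[0][0] = √(1) = 1.
  L[1][0] = (-3) / L[0][0] = -3.
Step 2: L[1][1] = √(1) = 1.

L[1][0] = -3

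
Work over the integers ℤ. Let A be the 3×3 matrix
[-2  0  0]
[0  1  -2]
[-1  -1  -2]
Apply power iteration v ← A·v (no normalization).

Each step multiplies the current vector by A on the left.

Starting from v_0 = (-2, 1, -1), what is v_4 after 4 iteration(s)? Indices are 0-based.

v_0 = (-2, 1, -1).
v_1 = A·v_0 = (4, 3, 3).
v_2 = A·v_1 = (-8, -3, -13).
v_3 = A·v_2 = (16, 23, 37).
v_4 = A·v_3 = (-32, -51, -113).

v_4 = (-32, -51, -113)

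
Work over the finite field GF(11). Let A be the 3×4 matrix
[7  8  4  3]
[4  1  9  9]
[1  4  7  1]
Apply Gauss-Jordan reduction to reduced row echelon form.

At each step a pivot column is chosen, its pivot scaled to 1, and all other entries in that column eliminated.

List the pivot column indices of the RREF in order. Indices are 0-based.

pivot(0,0)=7: scale R0 → (1, 9, 10, 2)
  clear (1,0): R1 −= (4)R0 → (0, 9, 2, 1)
  clear (2,0): R2 −= (1)R0 → (0, 6, 8, 10)
pivot(1,1)=9: scale R1 → (0, 1, 10, 5)
  clear (0,1): R0 −= (9)R1 → (1, 0, 8, 1)
  clear (2,1): R2 −= (6)R1 → (0, 0, 3, 2)
pivot(2,2)=3: scale R2 → (0, 0, 1, 8)
  clear (0,2): R0 −= (8)R2 → (1, 0, 0, 3)
  clear (1,2): R1 −= (10)R2 → (0, 1, 0, 2)

pivot columns: 0, 1, 2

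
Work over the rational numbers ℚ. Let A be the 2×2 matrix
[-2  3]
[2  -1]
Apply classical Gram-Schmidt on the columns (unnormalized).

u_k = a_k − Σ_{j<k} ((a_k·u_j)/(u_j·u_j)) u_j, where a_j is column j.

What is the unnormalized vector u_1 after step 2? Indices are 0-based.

u_1 = (1, 1)

Step 1: u_0 = a_0 = (-2, 2).
Step 2: u_1 = a_1 − (-1)·u_0 = (1, 1).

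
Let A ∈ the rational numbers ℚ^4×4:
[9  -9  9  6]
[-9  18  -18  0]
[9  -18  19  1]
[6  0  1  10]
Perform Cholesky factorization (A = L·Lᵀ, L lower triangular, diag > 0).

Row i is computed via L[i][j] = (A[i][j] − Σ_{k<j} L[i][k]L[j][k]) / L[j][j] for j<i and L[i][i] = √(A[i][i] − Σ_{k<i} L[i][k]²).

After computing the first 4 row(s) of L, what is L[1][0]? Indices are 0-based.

Step 1: L[0][0] = √(9) = 3.
  L[1][0] = (-9) / L[0][0] = -3.
Step 2: L[1][1] = √(9) = 3.
  L[2][0] = (9) / L[0][0] = 3.
  L[2][1] = (-9) / L[1][1] = -3.
Step 3: L[2][2] = √(1) = 1.
  L[3][0] = (6) / L[0][0] = 2.
  L[3][1] = (6) / L[1][1] = 2.
  L[3][2] = (1) / L[2][2] = 1.
Step 4: L[3][3] = √(1) = 1.

L[1][0] = -3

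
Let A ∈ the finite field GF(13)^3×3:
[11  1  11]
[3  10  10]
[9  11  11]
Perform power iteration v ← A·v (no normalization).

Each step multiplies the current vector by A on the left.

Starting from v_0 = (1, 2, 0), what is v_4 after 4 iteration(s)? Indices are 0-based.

v_4 = (12, 12, 9)

v_0 = (1, 2, 0).
v_1 = A·v_0 = (0, 10, 5).
v_2 = A·v_1 = (0, 7, 9).
v_3 = A·v_2 = (2, 4, 7).
v_4 = A·v_3 = (12, 12, 9).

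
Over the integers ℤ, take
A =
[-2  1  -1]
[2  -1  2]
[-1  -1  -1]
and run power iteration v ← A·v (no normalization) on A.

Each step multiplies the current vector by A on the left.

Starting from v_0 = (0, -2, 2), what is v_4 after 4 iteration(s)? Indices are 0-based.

v_0 = (0, -2, 2).
v_1 = A·v_0 = (-4, 6, 0).
v_2 = A·v_1 = (14, -14, -2).
v_3 = A·v_2 = (-40, 38, 2).
v_4 = A·v_3 = (116, -114, 0).

v_4 = (116, -114, 0)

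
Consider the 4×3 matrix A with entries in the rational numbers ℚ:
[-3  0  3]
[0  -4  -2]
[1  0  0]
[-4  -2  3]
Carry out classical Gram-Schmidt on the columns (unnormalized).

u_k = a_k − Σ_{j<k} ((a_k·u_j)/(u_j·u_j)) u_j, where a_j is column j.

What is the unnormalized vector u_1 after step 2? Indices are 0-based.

u_1 = (12/13, -4, -4/13, -10/13)

Step 1: u_0 = a_0 = (-3, 0, 1, -4).
Step 2: u_1 = a_1 − (4/13)·u_0 = (12/13, -4, -4/13, -10/13).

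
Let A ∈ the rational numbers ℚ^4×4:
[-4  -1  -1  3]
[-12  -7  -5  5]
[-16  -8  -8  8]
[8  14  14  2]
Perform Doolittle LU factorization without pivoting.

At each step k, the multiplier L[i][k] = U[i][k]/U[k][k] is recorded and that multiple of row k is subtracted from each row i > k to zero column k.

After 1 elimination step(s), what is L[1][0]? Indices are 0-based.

L[1][0] = 3

Step 1: pivot at (0,0) is -4.
  row1 ← row1 − (3)·row0  ⇒  L[1][0]=3, U row1=(0, -4, -2, -4)
  row2 ← row2 − (4)·row0  ⇒  L[2][0]=4, U row2=(0, -4, -4, -4)
  row3 ← row3 − (-2)·row0  ⇒  L[3][0]=-2, U row3=(0, 12, 12, 8)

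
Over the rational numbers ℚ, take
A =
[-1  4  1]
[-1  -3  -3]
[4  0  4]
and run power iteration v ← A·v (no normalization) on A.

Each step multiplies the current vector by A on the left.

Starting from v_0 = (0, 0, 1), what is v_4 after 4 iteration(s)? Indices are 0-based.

v_0 = (0, 0, 1).
v_1 = A·v_0 = (1, -3, 4).
v_2 = A·v_1 = (-9, -4, 20).
v_3 = A·v_2 = (13, -39, 44).
v_4 = A·v_3 = (-125, -28, 228).

v_4 = (-125, -28, 228)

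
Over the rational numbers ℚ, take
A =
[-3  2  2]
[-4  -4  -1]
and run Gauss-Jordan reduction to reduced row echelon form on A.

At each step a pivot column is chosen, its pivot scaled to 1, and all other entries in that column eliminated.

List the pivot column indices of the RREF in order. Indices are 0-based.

pivot columns: 0, 1

step 1: normalize row 0 (÷-3) = (1, -2/3, -2/3)
  row 1: subtract -4×row0 = (0, -20/3, -11/3)
step 2: normalize row 1 (÷-20/3) = (0, 1, 11/20)
  row 0: subtract -2/3×row1 = (1, 0, -3/10)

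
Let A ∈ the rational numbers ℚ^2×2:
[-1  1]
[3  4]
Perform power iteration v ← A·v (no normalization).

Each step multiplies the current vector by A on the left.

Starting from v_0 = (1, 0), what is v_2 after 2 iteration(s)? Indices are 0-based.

v_2 = (4, 9)

v_0 = (1, 0).
v_1 = A·v_0 = (-1, 3).
v_2 = A·v_1 = (4, 9).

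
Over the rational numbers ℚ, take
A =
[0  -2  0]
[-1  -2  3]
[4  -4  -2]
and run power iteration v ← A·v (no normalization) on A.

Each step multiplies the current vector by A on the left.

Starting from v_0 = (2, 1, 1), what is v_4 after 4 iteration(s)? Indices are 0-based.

v_0 = (2, 1, 1).
v_1 = A·v_0 = (-2, -1, 2).
v_2 = A·v_1 = (2, 10, -8).
v_3 = A·v_2 = (-20, -46, -16).
v_4 = A·v_3 = (92, 64, 136).

v_4 = (92, 64, 136)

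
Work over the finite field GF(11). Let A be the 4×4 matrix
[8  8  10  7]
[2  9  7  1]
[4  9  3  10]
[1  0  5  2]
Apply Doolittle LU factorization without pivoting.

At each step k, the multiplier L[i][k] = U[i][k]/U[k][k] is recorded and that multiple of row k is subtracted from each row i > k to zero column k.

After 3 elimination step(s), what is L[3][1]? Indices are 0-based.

L[3][1] = 3

[col 0] pivot 8
  R1 -= 3*R0 → (0, 7, 10, 2)  (L[1][0] := 3)
  R2 -= 6*R0 → (0, 5, 9, 1)  (L[2][0] := 6)
  R3 -= 7*R0 → (0, 10, 1, 8)  (L[3][0] := 7)
[col 1] pivot 7
  R2 -= 7*R1 → (0, 0, 5, 9)  (L[2][1] := 7)
  R3 -= 3*R1 → (0, 0, 4, 2)  (L[3][1] := 3)
[col 2] pivot 5
  R3 -= 3*R2 → (0, 0, 0, 8)  (L[3][2] := 3)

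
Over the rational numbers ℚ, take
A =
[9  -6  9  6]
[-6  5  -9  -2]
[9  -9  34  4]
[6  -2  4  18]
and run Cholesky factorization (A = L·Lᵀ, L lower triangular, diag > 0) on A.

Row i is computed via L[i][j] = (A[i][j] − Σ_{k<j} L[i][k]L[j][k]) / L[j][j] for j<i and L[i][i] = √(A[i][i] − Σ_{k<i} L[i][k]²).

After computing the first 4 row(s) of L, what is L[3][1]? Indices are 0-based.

Step 1: L[0][0] = √(9) = 3.
  L[1][0] = (-6) / L[0][0] = -2.
Step 2: L[1][1] = √(1) = 1.
  L[2][0] = (9) / L[0][0] = 3.
  L[2][1] = (-3) / L[1][1] = -3.
Step 3: L[2][2] = √(16) = 4.
  L[3][0] = (6) / L[0][0] = 2.
  L[3][1] = (2) / L[1][1] = 2.
  L[3][2] = (4) / L[2][2] = 1.
Step 4: L[3][3] = √(9) = 3.

L[3][1] = 2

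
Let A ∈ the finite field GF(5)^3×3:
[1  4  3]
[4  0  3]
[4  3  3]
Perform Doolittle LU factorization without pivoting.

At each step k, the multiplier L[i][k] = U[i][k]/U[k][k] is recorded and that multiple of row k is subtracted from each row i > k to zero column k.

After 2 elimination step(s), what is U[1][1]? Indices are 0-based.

Step 1: pivot at (0,0) is 1.
  row1 ← row1 − (4)·row0  ⇒  L[1][0]=4, U row1=(0, 4, 1)
  row2 ← row2 − (4)·row0  ⇒  L[2][0]=4, U row2=(0, 2, 1)
Step 2: pivot at (1,1) is 4.
  row2 ← row2 − (3)·row1  ⇒  L[2][1]=3, U row2=(0, 0, 3)

U[1][1] = 4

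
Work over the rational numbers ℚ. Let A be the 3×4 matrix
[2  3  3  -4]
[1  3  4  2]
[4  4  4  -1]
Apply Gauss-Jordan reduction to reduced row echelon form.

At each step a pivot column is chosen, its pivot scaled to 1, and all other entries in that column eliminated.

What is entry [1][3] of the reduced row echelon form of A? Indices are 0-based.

[1] R0 /= 2  ⇒  (1, 3/2, 3/2, -2)
     R1 -= 1·R0  ⇒  (0, 3/2, 5/2, 4)
     R2 -= 4·R0  ⇒  (0, -2, -2, 7)
[2] R1 /= 3/2  ⇒  (0, 1, 5/3, 8/3)
     R0 -= 3/2·R1  ⇒  (1, 0, -1, -6)
     R2 -= -2·R1  ⇒  (0, 0, 4/3, 37/3)
[3] R2 /= 4/3  ⇒  (0, 0, 1, 37/4)
     R0 -= -1·R2  ⇒  (1, 0, 0, 13/4)
     R1 -= 5/3·R2  ⇒  (0, 1, 0, -51/4)

M[1][3] = -51/4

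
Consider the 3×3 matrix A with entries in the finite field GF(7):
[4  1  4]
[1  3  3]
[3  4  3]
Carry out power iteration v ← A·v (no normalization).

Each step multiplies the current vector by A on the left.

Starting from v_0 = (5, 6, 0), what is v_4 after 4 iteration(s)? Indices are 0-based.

v_0 = (5, 6, 0).
v_1 = A·v_0 = (5, 2, 4).
v_2 = A·v_1 = (3, 2, 0).
v_3 = A·v_2 = (0, 2, 3).
v_4 = A·v_3 = (0, 1, 3).

v_4 = (0, 1, 3)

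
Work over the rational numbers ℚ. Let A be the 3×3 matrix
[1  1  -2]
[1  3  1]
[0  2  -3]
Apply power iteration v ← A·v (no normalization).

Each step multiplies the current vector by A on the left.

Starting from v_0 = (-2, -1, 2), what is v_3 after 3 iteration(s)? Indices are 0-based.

v_3 = (-54, -48, -102)

v_0 = (-2, -1, 2).
v_1 = A·v_0 = (-7, -3, -8).
v_2 = A·v_1 = (6, -24, 18).
v_3 = A·v_2 = (-54, -48, -102).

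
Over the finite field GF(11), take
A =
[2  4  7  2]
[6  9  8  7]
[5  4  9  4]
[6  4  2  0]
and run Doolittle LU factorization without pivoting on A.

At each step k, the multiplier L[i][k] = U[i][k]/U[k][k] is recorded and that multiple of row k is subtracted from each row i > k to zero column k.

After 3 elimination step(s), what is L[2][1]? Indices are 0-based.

L[2][1] = 2

k=0: U[0][0]=2
  eliminate (1,0): mult=3, new row 1: (0, 8, 9, 1); set L[1][0]=3
  eliminate (2,0): mult=8, new row 2: (0, 5, 8, 10); set L[2][0]=8
  eliminate (3,0): mult=3, new row 3: (0, 3, 3, 5); set L[3][0]=3
k=1: U[1][1]=8
  eliminate (2,1): mult=2, new row 2: (0, 0, 1, 8); set L[2][1]=2
  eliminate (3,1): mult=10, new row 3: (0, 0, 1, 6); set L[3][1]=10
k=2: U[2][2]=1
  eliminate (3,2): mult=1, new row 3: (0, 0, 0, 9); set L[3][2]=1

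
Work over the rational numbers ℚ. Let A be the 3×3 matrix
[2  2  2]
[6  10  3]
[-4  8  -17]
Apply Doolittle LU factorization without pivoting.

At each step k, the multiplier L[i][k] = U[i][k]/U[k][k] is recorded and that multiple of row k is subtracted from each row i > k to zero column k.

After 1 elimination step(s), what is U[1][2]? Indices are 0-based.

Step 1: pivot at (0,0) is 2.
  row1 ← row1 − (3)·row0  ⇒  L[1][0]=3, U row1=(0, 4, -3)
  row2 ← row2 − (-2)·row0  ⇒  L[2][0]=-2, U row2=(0, 12, -13)

U[1][2] = -3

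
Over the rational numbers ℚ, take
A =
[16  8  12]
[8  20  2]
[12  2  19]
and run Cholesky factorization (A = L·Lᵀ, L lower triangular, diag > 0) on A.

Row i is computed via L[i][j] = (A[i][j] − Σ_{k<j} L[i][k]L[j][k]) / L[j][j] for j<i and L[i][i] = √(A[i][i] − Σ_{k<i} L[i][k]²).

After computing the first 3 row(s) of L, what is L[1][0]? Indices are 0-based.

Step 1: L[0][0] = √(16) = 4.
  L[1][0] = (8) / L[0][0] = 2.
Step 2: L[1][1] = √(16) = 4.
  L[2][0] = (12) / L[0][0] = 3.
  L[2][1] = (-4) / L[1][1] = -1.
Step 3: L[2][2] = √(9) = 3.

L[1][0] = 2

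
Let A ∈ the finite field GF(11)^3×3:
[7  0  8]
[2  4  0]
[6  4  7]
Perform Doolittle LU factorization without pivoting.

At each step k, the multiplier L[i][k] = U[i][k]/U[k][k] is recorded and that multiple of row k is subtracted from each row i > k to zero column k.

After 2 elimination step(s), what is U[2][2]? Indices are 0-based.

U[2][2] = 4

Step 1: pivot at (0,0) is 7.
  row1 ← row1 − (5)·row0  ⇒  L[1][0]=5, U row1=(0, 4, 4)
  row2 ← row2 − (4)·row0  ⇒  L[2][0]=4, U row2=(0, 4, 8)
Step 2: pivot at (1,1) is 4.
  row2 ← row2 − (1)·row1  ⇒  L[2][1]=1, U row2=(0, 0, 4)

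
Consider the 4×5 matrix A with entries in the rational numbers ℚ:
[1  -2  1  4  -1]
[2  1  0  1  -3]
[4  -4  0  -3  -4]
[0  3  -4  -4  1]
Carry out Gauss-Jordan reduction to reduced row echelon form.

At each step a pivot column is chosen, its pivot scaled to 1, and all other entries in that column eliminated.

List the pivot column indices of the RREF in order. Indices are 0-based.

pivot columns: 0, 1, 2, 3

[1] R0 /= 1  ⇒  (1, -2, 1, 4, -1)
     R1 -= 2·R0  ⇒  (0, 5, -2, -7, -1)
     R2 -= 4·R0  ⇒  (0, 4, -4, -19, 0)
[2] R1 /= 5  ⇒  (0, 1, -2/5, -7/5, -1/5)
     R0 -= -2·R1  ⇒  (1, 0, 1/5, 6/5, -7/5)
     R2 -= 4·R1  ⇒  (0, 0, -12/5, -67/5, 4/5)
     R3 -= 3·R1  ⇒  (0, 0, -14/5, 1/5, 8/5)
[3] R2 /= -12/5  ⇒  (0, 0, 1, 67/12, -1/3)
     R0 -= 1/5·R2  ⇒  (1, 0, 0, 1/12, -4/3)
     R1 -= -2/5·R2  ⇒  (0, 1, 0, 5/6, -1/3)
     R3 -= -14/5·R2  ⇒  (0, 0, 0, 95/6, 2/3)
[4] R3 /= 95/6  ⇒  (0, 0, 0, 1, 4/95)
     R0 -= 1/12·R3  ⇒  (1, 0, 0, 0, -127/95)
     R1 -= 5/6·R3  ⇒  (0, 1, 0, 0, -7/19)
     R2 -= 67/12·R3  ⇒  (0, 0, 1, 0, -54/95)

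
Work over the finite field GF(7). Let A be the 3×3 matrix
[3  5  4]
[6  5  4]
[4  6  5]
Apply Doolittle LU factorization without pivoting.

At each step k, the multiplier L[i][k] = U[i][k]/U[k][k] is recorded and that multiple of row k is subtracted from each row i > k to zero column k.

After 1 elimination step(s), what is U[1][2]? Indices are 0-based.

[col 0] pivot 3
  R1 -= 2*R0 → (0, 2, 3)  (L[1][0] := 2)
  R2 -= 6*R0 → (0, 4, 2)  (L[2][0] := 6)

U[1][2] = 3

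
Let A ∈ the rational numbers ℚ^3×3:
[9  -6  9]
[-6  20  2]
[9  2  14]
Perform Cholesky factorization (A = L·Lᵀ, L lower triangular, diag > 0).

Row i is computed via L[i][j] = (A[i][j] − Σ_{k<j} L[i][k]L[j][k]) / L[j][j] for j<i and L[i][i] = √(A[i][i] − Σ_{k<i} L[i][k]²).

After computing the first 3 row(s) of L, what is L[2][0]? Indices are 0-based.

L[2][0] = 3

Step 1: L[0][0] = √(9) = 3.
  L[1][0] = (-6) / L[0][0] = -2.
Step 2: L[1][1] = √(16) = 4.
  L[2][0] = (9) / L[0][0] = 3.
  L[2][1] = (8) / L[1][1] = 2.
Step 3: L[2][2] = √(1) = 1.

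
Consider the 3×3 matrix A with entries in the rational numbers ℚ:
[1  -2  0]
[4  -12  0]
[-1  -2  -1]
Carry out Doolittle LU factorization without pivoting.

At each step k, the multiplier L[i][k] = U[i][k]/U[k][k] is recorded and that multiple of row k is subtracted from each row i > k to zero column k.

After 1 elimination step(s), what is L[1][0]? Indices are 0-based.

L[1][0] = 4

[col 0] pivot 1
  R1 -= 4*R0 → (0, -4, 0)  (L[1][0] := 4)
  R2 -= -1*R0 → (0, -4, -1)  (L[2][0] := -1)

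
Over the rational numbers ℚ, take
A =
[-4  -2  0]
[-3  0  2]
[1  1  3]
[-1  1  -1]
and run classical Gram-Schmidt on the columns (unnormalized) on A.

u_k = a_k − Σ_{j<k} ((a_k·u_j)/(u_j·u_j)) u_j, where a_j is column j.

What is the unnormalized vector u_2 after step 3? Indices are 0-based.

u_2 = (2/7, 8/7, 18/7, -2)

Step 1: u_0 = a_0 = (-4, -3, 1, -1).
Step 2: u_1 = a_1 − (8/27)·u_0 = (-22/27, 8/9, 19/27, 35/27).
Step 3: u_2 = a_2 − (-2/27)·u_0 − (5/7)·u_1 = (2/7, 8/7, 18/7, -2).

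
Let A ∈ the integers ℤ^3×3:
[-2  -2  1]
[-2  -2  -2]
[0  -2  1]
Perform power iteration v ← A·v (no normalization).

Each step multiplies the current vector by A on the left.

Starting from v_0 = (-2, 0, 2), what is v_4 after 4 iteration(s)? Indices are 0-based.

v_0 = (-2, 0, 2).
v_1 = A·v_0 = (6, 0, 2).
v_2 = A·v_1 = (-10, -16, 2).
v_3 = A·v_2 = (54, 48, 34).
v_4 = A·v_3 = (-170, -272, -62).

v_4 = (-170, -272, -62)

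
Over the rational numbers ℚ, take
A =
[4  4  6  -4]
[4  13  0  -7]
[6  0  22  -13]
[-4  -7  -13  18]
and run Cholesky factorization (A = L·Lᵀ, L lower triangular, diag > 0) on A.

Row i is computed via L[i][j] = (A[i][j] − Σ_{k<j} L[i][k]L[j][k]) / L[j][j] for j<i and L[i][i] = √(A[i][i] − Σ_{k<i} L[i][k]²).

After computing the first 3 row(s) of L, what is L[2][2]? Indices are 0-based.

L[2][2] = 3

Step 1: L[0][0] = √(4) = 2.
  L[1][0] = (4) / L[0][0] = 2.
Step 2: L[1][1] = √(9) = 3.
  L[2][0] = (6) / L[0][0] = 3.
  L[2][1] = (-6) / L[1][1] = -2.
Step 3: L[2][2] = √(9) = 3.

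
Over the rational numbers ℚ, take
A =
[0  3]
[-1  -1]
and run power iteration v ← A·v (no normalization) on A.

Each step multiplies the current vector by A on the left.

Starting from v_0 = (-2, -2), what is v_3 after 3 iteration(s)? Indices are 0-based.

v_0 = (-2, -2).
v_1 = A·v_0 = (-6, 4).
v_2 = A·v_1 = (12, 2).
v_3 = A·v_2 = (6, -14).

v_3 = (6, -14)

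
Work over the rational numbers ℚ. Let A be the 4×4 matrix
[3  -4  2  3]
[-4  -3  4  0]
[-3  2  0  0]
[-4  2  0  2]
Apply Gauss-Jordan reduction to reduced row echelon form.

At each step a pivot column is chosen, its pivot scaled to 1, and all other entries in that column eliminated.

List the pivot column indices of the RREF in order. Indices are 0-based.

step 1: normalize row 0 (÷3) = (1, -4/3, 2/3, 1)
  row 1: subtract -4×row0 = (0, -25/3, 20/3, 4)
  row 2: subtract -3×row0 = (0, -2, 2, 3)
  row 3: subtract -4×row0 = (0, -10/3, 8/3, 6)
step 2: normalize row 1 (÷-25/3) = (0, 1, -4/5, -12/25)
  row 0: subtract -4/3×row1 = (1, 0, -2/5, 9/25)
  row 2: subtract -2×row1 = (0, 0, 2/5, 51/25)
  row 3: subtract -10/3×row1 = (0, 0, 0, 22/5)
step 3: normalize row 2 (÷2/5) = (0, 0, 1, 51/10)
  row 0: subtract -2/5×row2 = (1, 0, 0, 12/5)
  row 1: subtract -4/5×row2 = (0, 1, 0, 18/5)
step 4: normalize row 3 (÷22/5) = (0, 0, 0, 1)
  row 0: subtract 12/5×row3 = (1, 0, 0, 0)
  row 1: subtract 18/5×row3 = (0, 1, 0, 0)
  row 2: subtract 51/10×row3 = (0, 0, 1, 0)

pivot columns: 0, 1, 2, 3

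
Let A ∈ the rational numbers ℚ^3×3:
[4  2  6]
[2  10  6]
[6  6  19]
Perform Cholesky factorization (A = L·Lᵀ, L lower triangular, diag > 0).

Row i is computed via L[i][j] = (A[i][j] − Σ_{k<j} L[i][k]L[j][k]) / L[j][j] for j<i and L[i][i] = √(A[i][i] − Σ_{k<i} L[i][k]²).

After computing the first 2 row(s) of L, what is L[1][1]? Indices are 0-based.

Step 1: L[0][0] = √(4) = 2.
  L[1][0] = (2) / L[0][0] = 1.
Step 2: L[1][1] = √(9) = 3.

L[1][1] = 3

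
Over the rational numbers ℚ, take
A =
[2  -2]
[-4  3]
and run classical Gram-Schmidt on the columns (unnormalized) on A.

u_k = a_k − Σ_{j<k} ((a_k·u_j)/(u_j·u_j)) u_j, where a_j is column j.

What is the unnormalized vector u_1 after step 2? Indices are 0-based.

Step 1: u_0 = a_0 = (2, -4).
Step 2: u_1 = a_1 − (-4/5)·u_0 = (-2/5, -1/5).

u_1 = (-2/5, -1/5)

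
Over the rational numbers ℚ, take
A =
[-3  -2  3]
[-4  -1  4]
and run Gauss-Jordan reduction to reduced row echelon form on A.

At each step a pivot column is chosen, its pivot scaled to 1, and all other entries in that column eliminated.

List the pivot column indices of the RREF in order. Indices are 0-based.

pivot columns: 0, 1

[1] R0 /= -3  ⇒  (1, 2/3, -1)
     R1 -= -4·R0  ⇒  (0, 5/3, 0)
[2] R1 /= 5/3  ⇒  (0, 1, 0)
     R0 -= 2/3·R1  ⇒  (1, 0, -1)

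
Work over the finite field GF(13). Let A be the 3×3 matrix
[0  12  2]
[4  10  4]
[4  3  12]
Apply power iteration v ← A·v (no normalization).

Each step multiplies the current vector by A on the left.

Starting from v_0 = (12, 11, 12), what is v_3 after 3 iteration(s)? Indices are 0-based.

v_0 = (12, 11, 12).
v_1 = A·v_0 = (0, 11, 4).
v_2 = A·v_1 = (10, 9, 3).
v_3 = A·v_2 = (10, 12, 12).

v_3 = (10, 12, 12)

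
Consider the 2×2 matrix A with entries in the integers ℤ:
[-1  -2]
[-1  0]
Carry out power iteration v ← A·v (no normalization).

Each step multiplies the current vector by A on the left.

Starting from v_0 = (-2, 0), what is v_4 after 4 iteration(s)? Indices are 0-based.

v_4 = (-22, -10)

v_0 = (-2, 0).
v_1 = A·v_0 = (2, 2).
v_2 = A·v_1 = (-6, -2).
v_3 = A·v_2 = (10, 6).
v_4 = A·v_3 = (-22, -10).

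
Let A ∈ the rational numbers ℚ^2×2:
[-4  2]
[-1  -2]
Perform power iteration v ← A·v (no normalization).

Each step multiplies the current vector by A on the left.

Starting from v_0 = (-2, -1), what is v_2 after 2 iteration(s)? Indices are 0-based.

v_0 = (-2, -1).
v_1 = A·v_0 = (6, 4).
v_2 = A·v_1 = (-16, -14).

v_2 = (-16, -14)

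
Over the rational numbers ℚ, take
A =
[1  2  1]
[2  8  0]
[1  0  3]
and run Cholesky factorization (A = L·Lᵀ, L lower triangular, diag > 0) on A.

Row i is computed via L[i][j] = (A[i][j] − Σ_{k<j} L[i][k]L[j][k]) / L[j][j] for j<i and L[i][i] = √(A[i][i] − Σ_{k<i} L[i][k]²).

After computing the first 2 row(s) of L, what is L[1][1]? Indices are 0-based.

L[1][1] = 2

Step 1: L[0][0] = √(1) = 1.
  L[1][0] = (2) / L[0][0] = 2.
Step 2: L[1][1] = √(4) = 2.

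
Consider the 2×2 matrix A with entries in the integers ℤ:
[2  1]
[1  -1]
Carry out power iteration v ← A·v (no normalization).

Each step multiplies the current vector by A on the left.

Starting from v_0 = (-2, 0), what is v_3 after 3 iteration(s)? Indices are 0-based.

v_3 = (-22, -8)

v_0 = (-2, 0).
v_1 = A·v_0 = (-4, -2).
v_2 = A·v_1 = (-10, -2).
v_3 = A·v_2 = (-22, -8).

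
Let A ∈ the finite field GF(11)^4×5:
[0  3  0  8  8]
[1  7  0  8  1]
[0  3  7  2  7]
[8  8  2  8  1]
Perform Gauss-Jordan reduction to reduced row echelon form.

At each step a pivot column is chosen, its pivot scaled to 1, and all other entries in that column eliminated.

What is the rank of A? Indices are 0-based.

rank = 4

pivot(0,0): swap R0↔R1
pivot(0,0)=1: scale R0 → (1, 7, 0, 8, 1)
  clear (3,0): R3 −= (8)R0 → (0, 7, 2, 10, 4)
pivot(1,1)=3: scale R1 → (0, 1, 0, 10, 10)
  clear (0,1): R0 −= (7)R1 → (1, 0, 0, 4, 8)
  clear (2,1): R2 −= (3)R1 → (0, 0, 7, 5, 10)
  clear (3,1): R3 −= (7)R1 → (0, 0, 2, 6, 0)
pivot(2,2)=7: scale R2 → (0, 0, 1, 7, 3)
  clear (3,2): R3 −= (2)R2 → (0, 0, 0, 3, 5)
pivot(3,3)=3: scale R3 → (0, 0, 0, 1, 9)
  clear (0,3): R0 −= (4)R3 → (1, 0, 0, 0, 5)
  clear (1,3): R1 −= (10)R3 → (0, 1, 0, 0, 8)
  clear (2,3): R2 −= (7)R3 → (0, 0, 1, 0, 6)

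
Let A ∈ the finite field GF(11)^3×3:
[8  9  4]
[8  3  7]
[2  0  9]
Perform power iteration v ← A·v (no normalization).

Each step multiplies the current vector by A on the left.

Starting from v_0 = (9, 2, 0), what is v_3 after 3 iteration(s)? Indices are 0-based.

v_0 = (9, 2, 0).
v_1 = A·v_0 = (2, 1, 7).
v_2 = A·v_1 = (9, 2, 1).
v_3 = A·v_2 = (6, 8, 5).

v_3 = (6, 8, 5)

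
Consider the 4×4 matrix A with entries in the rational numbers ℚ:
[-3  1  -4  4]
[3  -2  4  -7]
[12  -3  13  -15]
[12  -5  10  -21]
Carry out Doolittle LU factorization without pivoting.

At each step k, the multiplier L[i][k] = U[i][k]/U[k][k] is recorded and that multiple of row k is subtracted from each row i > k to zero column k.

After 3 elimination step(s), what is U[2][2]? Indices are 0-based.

U[2][2] = -3

k=0: U[0][0]=-3
  eliminate (1,0): mult=-1, new row 1: (0, -1, 0, -3); set L[1][0]=-1
  eliminate (2,0): mult=-4, new row 2: (0, 1, -3, 1); set L[2][0]=-4
  eliminate (3,0): mult=-4, new row 3: (0, -1, -6, -5); set L[3][0]=-4
k=1: U[1][1]=-1
  eliminate (2,1): mult=-1, new row 2: (0, 0, -3, -2); set L[2][1]=-1
  eliminate (3,1): mult=1, new row 3: (0, 0, -6, -2); set L[3][1]=1
k=2: U[2][2]=-3
  eliminate (3,2): mult=2, new row 3: (0, 0, 0, 2); set L[3][2]=2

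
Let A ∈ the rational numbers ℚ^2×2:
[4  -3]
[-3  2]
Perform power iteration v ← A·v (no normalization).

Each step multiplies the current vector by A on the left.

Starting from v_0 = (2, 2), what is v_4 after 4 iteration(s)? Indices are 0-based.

v_0 = (2, 2).
v_1 = A·v_0 = (2, -2).
v_2 = A·v_1 = (14, -10).
v_3 = A·v_2 = (86, -62).
v_4 = A·v_3 = (530, -382).

v_4 = (530, -382)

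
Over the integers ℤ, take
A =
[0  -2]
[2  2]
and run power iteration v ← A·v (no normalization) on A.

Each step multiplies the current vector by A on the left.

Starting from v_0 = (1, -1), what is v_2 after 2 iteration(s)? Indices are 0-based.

v_2 = (0, 4)

v_0 = (1, -1).
v_1 = A·v_0 = (2, 0).
v_2 = A·v_1 = (0, 4).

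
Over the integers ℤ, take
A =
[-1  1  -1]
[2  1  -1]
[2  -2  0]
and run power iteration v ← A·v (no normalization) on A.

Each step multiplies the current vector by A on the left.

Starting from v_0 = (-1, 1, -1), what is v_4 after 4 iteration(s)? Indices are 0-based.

v_4 = (21, 30, -6)

v_0 = (-1, 1, -1).
v_1 = A·v_0 = (3, 0, -4).
v_2 = A·v_1 = (1, 10, 6).
v_3 = A·v_2 = (3, 6, -18).
v_4 = A·v_3 = (21, 30, -6).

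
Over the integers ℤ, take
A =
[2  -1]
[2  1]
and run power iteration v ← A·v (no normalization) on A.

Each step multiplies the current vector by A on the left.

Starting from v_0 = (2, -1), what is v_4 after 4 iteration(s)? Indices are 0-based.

v_0 = (2, -1).
v_1 = A·v_0 = (5, 3).
v_2 = A·v_1 = (7, 13).
v_3 = A·v_2 = (1, 27).
v_4 = A·v_3 = (-25, 29).

v_4 = (-25, 29)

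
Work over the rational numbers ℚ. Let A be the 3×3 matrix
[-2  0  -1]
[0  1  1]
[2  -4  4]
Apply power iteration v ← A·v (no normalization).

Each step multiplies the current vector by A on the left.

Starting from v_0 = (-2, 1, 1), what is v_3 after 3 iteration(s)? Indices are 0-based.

v_3 = (22, -20, -68)

v_0 = (-2, 1, 1).
v_1 = A·v_0 = (3, 2, -4).
v_2 = A·v_1 = (-2, -2, -18).
v_3 = A·v_2 = (22, -20, -68).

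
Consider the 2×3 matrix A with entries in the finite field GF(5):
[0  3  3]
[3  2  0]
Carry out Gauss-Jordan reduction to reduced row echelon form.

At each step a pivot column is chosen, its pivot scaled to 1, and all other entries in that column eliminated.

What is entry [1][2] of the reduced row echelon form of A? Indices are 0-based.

step 1: exchange rows 0,1
step 1: normalize row 0 (÷3) = (1, 4, 0)
step 2: normalize row 1 (÷3) = (0, 1, 1)
  row 0: subtract 4×row1 = (1, 0, 1)

M[1][2] = 1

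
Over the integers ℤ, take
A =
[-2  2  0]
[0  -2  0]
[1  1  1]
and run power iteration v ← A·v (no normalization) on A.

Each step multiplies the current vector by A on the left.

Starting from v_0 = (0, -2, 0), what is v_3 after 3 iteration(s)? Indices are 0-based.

v_3 = (-48, 16, 6)

v_0 = (0, -2, 0).
v_1 = A·v_0 = (-4, 4, -2).
v_2 = A·v_1 = (16, -8, -2).
v_3 = A·v_2 = (-48, 16, 6).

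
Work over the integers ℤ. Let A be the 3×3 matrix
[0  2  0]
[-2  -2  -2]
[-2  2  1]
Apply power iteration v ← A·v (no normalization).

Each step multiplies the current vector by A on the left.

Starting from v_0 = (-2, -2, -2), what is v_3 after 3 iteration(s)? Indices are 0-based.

v_0 = (-2, -2, -2).
v_1 = A·v_0 = (-4, 12, -2).
v_2 = A·v_1 = (24, -12, 30).
v_3 = A·v_2 = (-24, -84, -42).

v_3 = (-24, -84, -42)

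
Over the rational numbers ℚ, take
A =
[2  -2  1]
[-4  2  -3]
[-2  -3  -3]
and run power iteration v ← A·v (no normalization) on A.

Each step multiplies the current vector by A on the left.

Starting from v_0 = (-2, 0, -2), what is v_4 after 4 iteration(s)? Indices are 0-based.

v_4 = (-842, 822, -1226)

v_0 = (-2, 0, -2).
v_1 = A·v_0 = (-6, 14, 10).
v_2 = A·v_1 = (-30, 22, -60).
v_3 = A·v_2 = (-164, 344, 174).
v_4 = A·v_3 = (-842, 822, -1226).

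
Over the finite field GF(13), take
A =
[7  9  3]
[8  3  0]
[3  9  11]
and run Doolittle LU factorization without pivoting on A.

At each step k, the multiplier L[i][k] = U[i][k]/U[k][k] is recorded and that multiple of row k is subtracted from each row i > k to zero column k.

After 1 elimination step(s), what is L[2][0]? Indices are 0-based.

L[2][0] = 6

k=0: U[0][0]=7
  eliminate (1,0): mult=3, new row 1: (0, 2, 4); set L[1][0]=3
  eliminate (2,0): mult=6, new row 2: (0, 7, 6); set L[2][0]=6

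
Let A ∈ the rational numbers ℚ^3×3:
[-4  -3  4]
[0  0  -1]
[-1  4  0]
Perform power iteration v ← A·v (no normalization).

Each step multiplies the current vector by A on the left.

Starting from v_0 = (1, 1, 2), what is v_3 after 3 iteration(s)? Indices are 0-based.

v_0 = (1, 1, 2).
v_1 = A·v_0 = (1, -2, 3).
v_2 = A·v_1 = (14, -3, -9).
v_3 = A·v_2 = (-83, 9, -26).

v_3 = (-83, 9, -26)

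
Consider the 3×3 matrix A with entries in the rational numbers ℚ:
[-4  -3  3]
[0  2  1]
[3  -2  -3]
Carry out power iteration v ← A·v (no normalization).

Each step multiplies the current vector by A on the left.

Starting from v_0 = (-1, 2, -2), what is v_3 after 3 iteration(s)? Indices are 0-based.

v_0 = (-1, 2, -2).
v_1 = A·v_0 = (-8, 2, -1).
v_2 = A·v_1 = (23, 3, -25).
v_3 = A·v_2 = (-176, -19, 138).

v_3 = (-176, -19, 138)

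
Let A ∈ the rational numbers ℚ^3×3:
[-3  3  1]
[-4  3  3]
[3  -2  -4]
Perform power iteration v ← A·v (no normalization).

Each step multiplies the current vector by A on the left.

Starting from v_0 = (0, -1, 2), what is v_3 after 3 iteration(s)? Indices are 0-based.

v_3 = (-18, 6, -32)

v_0 = (0, -1, 2).
v_1 = A·v_0 = (-1, 3, -6).
v_2 = A·v_1 = (6, -5, 15).
v_3 = A·v_2 = (-18, 6, -32).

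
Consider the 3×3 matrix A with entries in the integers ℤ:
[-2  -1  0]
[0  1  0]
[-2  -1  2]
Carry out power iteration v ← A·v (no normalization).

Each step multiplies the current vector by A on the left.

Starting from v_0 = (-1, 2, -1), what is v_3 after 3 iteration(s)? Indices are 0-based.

v_3 = (2, 2, -10)

v_0 = (-1, 2, -1).
v_1 = A·v_0 = (0, 2, -2).
v_2 = A·v_1 = (-2, 2, -6).
v_3 = A·v_2 = (2, 2, -10).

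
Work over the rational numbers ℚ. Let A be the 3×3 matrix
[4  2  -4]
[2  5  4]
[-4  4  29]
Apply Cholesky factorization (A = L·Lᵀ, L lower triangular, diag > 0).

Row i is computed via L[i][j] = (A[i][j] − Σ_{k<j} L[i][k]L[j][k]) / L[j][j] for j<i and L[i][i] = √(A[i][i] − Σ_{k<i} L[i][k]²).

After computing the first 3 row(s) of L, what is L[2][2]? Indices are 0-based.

L[2][2] = 4

Step 1: L[0][0] = √(4) = 2.
  L[1][0] = (2) / L[0][0] = 1.
Step 2: L[1][1] = √(4) = 2.
  L[2][0] = (-4) / L[0][0] = -2.
  L[2][1] = (6) / L[1][1] = 3.
Step 3: L[2][2] = √(16) = 4.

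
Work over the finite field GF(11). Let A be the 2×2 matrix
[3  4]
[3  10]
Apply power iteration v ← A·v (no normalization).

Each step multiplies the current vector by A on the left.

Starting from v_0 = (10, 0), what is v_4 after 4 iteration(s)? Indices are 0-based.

v_0 = (10, 0).
v_1 = A·v_0 = (8, 8).
v_2 = A·v_1 = (1, 5).
v_3 = A·v_2 = (1, 9).
v_4 = A·v_3 = (6, 5).

v_4 = (6, 5)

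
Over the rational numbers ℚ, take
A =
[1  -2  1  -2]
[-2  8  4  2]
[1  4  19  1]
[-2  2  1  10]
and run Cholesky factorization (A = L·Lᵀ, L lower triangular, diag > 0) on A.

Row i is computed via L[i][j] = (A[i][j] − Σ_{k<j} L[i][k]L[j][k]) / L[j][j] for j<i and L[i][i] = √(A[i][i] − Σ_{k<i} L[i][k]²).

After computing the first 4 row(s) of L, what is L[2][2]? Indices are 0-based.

Step 1: L[0][0] = √(1) = 1.
  L[1][0] = (-2) / L[0][0] = -2.
Step 2: L[1][1] = √(4) = 2.
  L[2][0] = (1) / L[0][0] = 1.
  L[2][1] = (6) / L[1][1] = 3.
Step 3: L[2][2] = √(9) = 3.
  L[3][0] = (-2) / L[0][0] = -2.
  L[3][1] = (-2) / L[1][1] = -1.
  L[3][2] = (6) / L[2][2] = 2.
Step 4: L[3][3] = √(1) = 1.

L[2][2] = 3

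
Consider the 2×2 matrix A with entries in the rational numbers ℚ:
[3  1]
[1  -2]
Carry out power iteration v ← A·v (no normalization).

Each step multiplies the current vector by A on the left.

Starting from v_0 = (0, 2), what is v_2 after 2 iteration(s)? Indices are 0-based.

v_0 = (0, 2).
v_1 = A·v_0 = (2, -4).
v_2 = A·v_1 = (2, 10).

v_2 = (2, 10)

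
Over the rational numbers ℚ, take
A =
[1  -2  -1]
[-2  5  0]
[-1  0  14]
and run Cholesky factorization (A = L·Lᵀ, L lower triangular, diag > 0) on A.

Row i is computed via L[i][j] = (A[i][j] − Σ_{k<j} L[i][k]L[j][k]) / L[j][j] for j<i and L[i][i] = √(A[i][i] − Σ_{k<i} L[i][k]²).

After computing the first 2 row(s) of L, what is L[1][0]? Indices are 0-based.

L[1][0] = -2

Step 1: L[0][0] = √(1) = 1.
  L[1][0] = (-2) / L[0][0] = -2.
Step 2: L[1][1] = √(1) = 1.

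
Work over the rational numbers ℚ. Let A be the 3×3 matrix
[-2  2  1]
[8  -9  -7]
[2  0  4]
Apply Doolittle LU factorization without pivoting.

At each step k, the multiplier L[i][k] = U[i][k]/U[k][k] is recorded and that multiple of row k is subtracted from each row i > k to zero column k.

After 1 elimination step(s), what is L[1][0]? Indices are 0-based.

k=0: U[0][0]=-2
  eliminate (1,0): mult=-4, new row 1: (0, -1, -3); set L[1][0]=-4
  eliminate (2,0): mult=-1, new row 2: (0, 2, 5); set L[2][0]=-1

L[1][0] = -4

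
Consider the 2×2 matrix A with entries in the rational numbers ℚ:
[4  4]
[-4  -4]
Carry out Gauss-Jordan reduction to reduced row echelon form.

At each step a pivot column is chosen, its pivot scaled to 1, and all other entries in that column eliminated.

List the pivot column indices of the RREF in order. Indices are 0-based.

pivot(0,0)=4: scale R0 → (1, 1)
  clear (1,0): R1 −= (-4)R0 → (0, 0)
col 1: no nonzero at/below row 1; advance.

pivot columns: 0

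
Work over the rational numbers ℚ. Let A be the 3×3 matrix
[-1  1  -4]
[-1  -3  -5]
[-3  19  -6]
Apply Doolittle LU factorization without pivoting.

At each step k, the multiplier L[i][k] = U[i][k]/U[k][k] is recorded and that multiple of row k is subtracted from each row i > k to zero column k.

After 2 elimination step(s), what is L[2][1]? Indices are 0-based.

Step 1: pivot at (0,0) is -1.
  row1 ← row1 − (1)·row0  ⇒  L[1][0]=1, U row1=(0, -4, -1)
  row2 ← row2 − (3)·row0  ⇒  L[2][0]=3, U row2=(0, 16, 6)
Step 2: pivot at (1,1) is -4.
  row2 ← row2 − (-4)·row1  ⇒  L[2][1]=-4, U row2=(0, 0, 2)

L[2][1] = -4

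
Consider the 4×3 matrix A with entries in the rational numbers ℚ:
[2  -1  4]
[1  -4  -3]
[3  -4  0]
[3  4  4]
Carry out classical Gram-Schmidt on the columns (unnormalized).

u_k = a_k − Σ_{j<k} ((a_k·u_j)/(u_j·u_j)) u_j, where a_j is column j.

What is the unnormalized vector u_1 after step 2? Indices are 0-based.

Step 1: u_0 = a_0 = (2, 1, 3, 3).
Step 2: u_1 = a_1 − (-6/23)·u_0 = (-11/23, -86/23, -74/23, 110/23).

u_1 = (-11/23, -86/23, -74/23, 110/23)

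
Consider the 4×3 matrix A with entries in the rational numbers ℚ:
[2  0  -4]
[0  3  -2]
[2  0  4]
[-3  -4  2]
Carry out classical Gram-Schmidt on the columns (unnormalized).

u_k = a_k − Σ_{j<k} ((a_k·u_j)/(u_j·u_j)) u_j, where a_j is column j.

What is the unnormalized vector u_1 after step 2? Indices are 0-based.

Step 1: u_0 = a_0 = (2, 0, 2, -3).
Step 2: u_1 = a_1 − (12/17)·u_0 = (-24/17, 3, -24/17, -32/17).

u_1 = (-24/17, 3, -24/17, -32/17)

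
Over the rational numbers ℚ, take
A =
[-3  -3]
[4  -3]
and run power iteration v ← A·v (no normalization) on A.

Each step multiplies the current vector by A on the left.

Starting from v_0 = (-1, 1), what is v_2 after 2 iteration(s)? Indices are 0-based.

v_2 = (21, 21)

v_0 = (-1, 1).
v_1 = A·v_0 = (0, -7).
v_2 = A·v_1 = (21, 21).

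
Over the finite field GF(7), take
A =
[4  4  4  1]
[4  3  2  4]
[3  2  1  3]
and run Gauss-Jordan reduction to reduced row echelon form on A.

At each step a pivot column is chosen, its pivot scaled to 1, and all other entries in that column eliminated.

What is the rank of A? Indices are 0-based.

step 1: normalize row 0 (÷4) = (1, 1, 1, 2)
  row 1: subtract 4×row0 = (0, 6, 5, 3)
  row 2: subtract 3×row0 = (0, 6, 5, 4)
step 2: normalize row 1 (÷6) = (0, 1, 2, 4)
  row 0: subtract 1×row1 = (1, 0, 6, 5)
  row 2: subtract 6×row1 = (0, 0, 0, 1)
skip col 2 (zero from row 2)
step 3: normalize row 2 (÷1) = (0, 0, 0, 1)
  row 0: subtract 5×row2 = (1, 0, 6, 0)
  row 1: subtract 4×row2 = (0, 1, 2, 0)

rank = 3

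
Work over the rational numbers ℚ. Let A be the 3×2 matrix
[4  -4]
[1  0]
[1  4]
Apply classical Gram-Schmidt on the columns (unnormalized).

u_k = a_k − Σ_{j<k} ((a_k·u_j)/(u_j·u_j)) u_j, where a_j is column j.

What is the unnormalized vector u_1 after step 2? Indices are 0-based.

Step 1: u_0 = a_0 = (4, 1, 1).
Step 2: u_1 = a_1 − (-2/3)·u_0 = (-4/3, 2/3, 14/3).

u_1 = (-4/3, 2/3, 14/3)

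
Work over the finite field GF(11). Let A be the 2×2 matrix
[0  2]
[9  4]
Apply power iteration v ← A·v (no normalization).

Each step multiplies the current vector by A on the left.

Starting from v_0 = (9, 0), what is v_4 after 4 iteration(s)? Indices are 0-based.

v_4 = (8, 7)

v_0 = (9, 0).
v_1 = A·v_0 = (0, 4).
v_2 = A·v_1 = (8, 5).
v_3 = A·v_2 = (10, 4).
v_4 = A·v_3 = (8, 7).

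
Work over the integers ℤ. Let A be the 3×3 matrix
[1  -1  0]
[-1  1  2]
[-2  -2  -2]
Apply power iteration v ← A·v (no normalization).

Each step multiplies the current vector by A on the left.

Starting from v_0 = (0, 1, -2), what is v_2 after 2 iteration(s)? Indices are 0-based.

v_0 = (0, 1, -2).
v_1 = A·v_0 = (-1, -3, 2).
v_2 = A·v_1 = (2, 2, 4).

v_2 = (2, 2, 4)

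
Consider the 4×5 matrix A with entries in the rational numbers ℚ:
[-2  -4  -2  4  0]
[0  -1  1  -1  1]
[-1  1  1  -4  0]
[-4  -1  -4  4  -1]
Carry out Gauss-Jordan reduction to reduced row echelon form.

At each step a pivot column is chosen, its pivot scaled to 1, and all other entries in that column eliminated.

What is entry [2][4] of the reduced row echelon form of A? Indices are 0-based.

M[2][4] = 21/8

step 1: normalize row 0 (÷-2) = (1, 2, 1, -2, 0)
  row 2: subtract -1×row0 = (0, 3, 2, -6, 0)
  row 3: subtract -4×row0 = (0, 7, 0, -4, -1)
step 2: normalize row 1 (÷-1) = (0, 1, -1, 1, -1)
  row 0: subtract 2×row1 = (1, 0, 3, -4, 2)
  row 2: subtract 3×row1 = (0, 0, 5, -9, 3)
  row 3: subtract 7×row1 = (0, 0, 7, -11, 6)
step 3: normalize row 2 (÷5) = (0, 0, 1, -9/5, 3/5)
  row 0: subtract 3×row2 = (1, 0, 0, 7/5, 1/5)
  row 1: subtract -1×row2 = (0, 1, 0, -4/5, -2/5)
  row 3: subtract 7×row2 = (0, 0, 0, 8/5, 9/5)
step 4: normalize row 3 (÷8/5) = (0, 0, 0, 1, 9/8)
  row 0: subtract 7/5×row3 = (1, 0, 0, 0, -11/8)
  row 1: subtract -4/5×row3 = (0, 1, 0, 0, 1/2)
  row 2: subtract -9/5×row3 = (0, 0, 1, 0, 21/8)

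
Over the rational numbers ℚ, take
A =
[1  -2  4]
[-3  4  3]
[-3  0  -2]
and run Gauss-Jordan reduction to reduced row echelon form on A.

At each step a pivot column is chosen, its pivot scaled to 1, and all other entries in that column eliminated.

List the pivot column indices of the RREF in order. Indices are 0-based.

step 1: normalize row 0 (÷1) = (1, -2, 4)
  row 1: subtract -3×row0 = (0, -2, 15)
  row 2: subtract -3×row0 = (0, -6, 10)
step 2: normalize row 1 (÷-2) = (0, 1, -15/2)
  row 0: subtract -2×row1 = (1, 0, -11)
  row 2: subtract -6×row1 = (0, 0, -35)
step 3: normalize row 2 (÷-35) = (0, 0, 1)
  row 0: subtract -11×row2 = (1, 0, 0)
  row 1: subtract -15/2×row2 = (0, 1, 0)

pivot columns: 0, 1, 2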